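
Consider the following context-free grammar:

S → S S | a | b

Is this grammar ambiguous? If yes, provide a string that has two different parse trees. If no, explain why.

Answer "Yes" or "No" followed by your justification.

Yes - the string 'a a a b b' has two distinct leftmost derivations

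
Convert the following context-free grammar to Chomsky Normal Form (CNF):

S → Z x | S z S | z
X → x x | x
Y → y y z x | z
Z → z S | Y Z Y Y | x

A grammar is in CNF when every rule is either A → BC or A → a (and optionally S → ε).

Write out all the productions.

TX → x; TZ → z; S → z; X → x; TY → y; Y → z; Z → x; S → Z TX; S → S X0; X0 → TZ S; X → TX TX; Y → TY X1; X1 → TY X2; X2 → TZ TX; Z → TZ S; Z → Y X3; X3 → Z X4; X4 → Y Y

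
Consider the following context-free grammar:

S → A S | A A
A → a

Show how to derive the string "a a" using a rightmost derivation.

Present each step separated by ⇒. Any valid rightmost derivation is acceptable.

S ⇒ A A ⇒ A a ⇒ a a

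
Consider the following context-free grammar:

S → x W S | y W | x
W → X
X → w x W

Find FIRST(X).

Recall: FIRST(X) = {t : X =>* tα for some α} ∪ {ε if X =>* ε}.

We compute FIRST(X) using the standard algorithm.
FIRST(S) = {x, y}
FIRST(W) = {w}
FIRST(X) = {w}
Therefore, FIRST(X) = {w}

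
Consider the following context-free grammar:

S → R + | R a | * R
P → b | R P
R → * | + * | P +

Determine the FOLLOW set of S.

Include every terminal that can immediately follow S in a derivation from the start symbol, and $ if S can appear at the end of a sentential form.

We compute FOLLOW(S) using the standard algorithm.
FOLLOW(S) starts with {$}.
FIRST(P) = {*, +, b}
FIRST(R) = {*, +, b}
FIRST(S) = {*, +, b}
FOLLOW(P) = {+}
FOLLOW(R) = {$, *, +, a, b}
FOLLOW(S) = {$}
Therefore, FOLLOW(S) = {$}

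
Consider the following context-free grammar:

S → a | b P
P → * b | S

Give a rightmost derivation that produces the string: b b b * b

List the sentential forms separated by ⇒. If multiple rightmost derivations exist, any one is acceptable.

S ⇒ b P ⇒ b S ⇒ b b P ⇒ b b S ⇒ b b b P ⇒ b b b * b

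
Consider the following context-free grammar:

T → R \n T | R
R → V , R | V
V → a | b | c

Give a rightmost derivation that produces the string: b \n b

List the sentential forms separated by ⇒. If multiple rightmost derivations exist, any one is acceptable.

T ⇒ R \n T ⇒ R \n R ⇒ R \n V ⇒ R \n b ⇒ V \n b ⇒ b \n b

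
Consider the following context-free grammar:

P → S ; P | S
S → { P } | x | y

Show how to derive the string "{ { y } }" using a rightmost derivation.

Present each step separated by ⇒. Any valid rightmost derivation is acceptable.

P ⇒ S ⇒ { P } ⇒ { S } ⇒ { { P } } ⇒ { { S } } ⇒ { { y } }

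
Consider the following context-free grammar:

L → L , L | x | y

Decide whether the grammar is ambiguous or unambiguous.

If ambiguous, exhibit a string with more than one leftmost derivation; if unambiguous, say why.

Ambiguous - the string 'y , y , y , y , y' has two distinct leftmost derivations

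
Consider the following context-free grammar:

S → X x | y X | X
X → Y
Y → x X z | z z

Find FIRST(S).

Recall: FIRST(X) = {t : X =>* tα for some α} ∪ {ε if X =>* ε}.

We compute FIRST(S) using the standard algorithm.
FIRST(S) = {x, y, z}
FIRST(X) = {x, z}
FIRST(Y) = {x, z}
Therefore, FIRST(S) = {x, y, z}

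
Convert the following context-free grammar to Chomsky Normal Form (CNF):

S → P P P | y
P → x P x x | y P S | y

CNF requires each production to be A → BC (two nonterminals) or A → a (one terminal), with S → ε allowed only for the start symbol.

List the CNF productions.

S → y; TX → x; TY → y; P → y; S → P X0; X0 → P P; P → TX X1; X1 → P X2; X2 → TX TX; P → TY X3; X3 → P S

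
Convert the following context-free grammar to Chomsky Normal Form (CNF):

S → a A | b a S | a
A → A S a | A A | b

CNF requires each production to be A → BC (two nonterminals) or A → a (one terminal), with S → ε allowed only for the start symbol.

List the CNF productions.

TA → a; TB → b; S → a; A → b; S → TA A; S → TB X0; X0 → TA S; A → A X1; X1 → S TA; A → A A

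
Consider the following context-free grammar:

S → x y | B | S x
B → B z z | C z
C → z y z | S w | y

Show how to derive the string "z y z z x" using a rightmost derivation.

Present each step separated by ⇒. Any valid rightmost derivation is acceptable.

S ⇒ S x ⇒ B x ⇒ C z x ⇒ z y z z x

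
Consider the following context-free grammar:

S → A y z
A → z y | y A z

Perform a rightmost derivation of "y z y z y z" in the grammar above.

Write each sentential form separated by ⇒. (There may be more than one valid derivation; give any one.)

S ⇒ A y z ⇒ y A z y z ⇒ y z y z y z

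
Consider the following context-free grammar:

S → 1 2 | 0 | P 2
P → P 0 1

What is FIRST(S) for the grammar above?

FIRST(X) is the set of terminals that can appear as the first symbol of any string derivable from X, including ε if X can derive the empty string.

We compute FIRST(S) using the standard algorithm.
FIRST(P) = {}
FIRST(S) = {0, 1}
Therefore, FIRST(S) = {0, 1}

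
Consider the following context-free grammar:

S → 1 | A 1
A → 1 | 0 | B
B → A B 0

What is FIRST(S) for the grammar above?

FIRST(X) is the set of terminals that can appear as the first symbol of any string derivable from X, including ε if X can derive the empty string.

We compute FIRST(S) using the standard algorithm.
FIRST(A) = {0, 1}
FIRST(B) = {0, 1}
FIRST(S) = {0, 1}
Therefore, FIRST(S) = {0, 1}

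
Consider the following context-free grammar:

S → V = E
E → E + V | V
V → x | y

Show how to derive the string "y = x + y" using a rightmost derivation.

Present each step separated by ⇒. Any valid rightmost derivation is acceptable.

S ⇒ V = E ⇒ V = E + V ⇒ V = E + y ⇒ V = V + y ⇒ V = x + y ⇒ y = x + y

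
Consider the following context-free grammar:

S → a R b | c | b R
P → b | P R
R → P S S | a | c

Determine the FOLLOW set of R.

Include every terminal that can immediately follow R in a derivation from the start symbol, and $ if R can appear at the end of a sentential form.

We compute FOLLOW(R) using the standard algorithm.
FOLLOW(S) starts with {$}.
FIRST(P) = {b}
FIRST(R) = {a, b, c}
FIRST(S) = {a, b, c}
FOLLOW(P) = {a, b, c}
FOLLOW(R) = {$, a, b, c}
FOLLOW(S) = {$, a, b, c}
Therefore, FOLLOW(R) = {$, a, b, c}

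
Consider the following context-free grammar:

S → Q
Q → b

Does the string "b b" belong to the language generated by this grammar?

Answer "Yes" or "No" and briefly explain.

No - no valid derivation exists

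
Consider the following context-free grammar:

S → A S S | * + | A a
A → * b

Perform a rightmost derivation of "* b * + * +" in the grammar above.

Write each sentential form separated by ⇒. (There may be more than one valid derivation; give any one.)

S ⇒ A S S ⇒ A S * + ⇒ A * + * + ⇒ * b * + * +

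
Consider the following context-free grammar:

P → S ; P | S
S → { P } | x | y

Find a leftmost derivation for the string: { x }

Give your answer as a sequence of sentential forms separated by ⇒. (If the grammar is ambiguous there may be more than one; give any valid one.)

P ⇒ S ⇒ { P } ⇒ { S } ⇒ { x }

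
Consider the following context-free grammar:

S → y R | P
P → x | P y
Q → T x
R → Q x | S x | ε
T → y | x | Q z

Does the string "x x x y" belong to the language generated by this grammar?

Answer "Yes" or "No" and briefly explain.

No - no valid derivation exists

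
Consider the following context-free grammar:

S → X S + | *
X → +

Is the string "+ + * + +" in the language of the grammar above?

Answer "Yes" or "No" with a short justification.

Yes - a valid derivation exists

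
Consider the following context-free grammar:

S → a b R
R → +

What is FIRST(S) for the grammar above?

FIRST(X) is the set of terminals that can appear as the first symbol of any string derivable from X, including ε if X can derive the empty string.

We compute FIRST(S) using the standard algorithm.
FIRST(R) = {+}
FIRST(S) = {a}
Therefore, FIRST(S) = {a}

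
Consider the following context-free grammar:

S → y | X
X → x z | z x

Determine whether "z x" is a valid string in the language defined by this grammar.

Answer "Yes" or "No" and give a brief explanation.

Yes - a valid derivation exists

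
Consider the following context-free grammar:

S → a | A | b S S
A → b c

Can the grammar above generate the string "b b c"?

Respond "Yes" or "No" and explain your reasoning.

No - no valid derivation exists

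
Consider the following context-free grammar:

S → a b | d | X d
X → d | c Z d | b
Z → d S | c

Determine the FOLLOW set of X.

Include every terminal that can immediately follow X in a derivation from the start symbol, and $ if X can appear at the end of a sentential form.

We compute FOLLOW(X) using the standard algorithm.
FOLLOW(S) starts with {$}.
FIRST(S) = {a, b, c, d}
FIRST(X) = {b, c, d}
FIRST(Z) = {c, d}
FOLLOW(S) = {$, d}
FOLLOW(X) = {d}
FOLLOW(Z) = {d}
Therefore, FOLLOW(X) = {d}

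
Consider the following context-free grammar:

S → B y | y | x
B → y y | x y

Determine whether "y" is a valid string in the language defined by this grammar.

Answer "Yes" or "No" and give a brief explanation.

Yes - a valid derivation exists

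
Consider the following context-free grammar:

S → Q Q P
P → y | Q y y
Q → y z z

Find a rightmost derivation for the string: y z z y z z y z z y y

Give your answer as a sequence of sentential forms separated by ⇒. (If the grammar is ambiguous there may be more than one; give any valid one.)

S ⇒ Q Q P ⇒ Q Q Q y y ⇒ Q Q y z z y y ⇒ Q y z z y z z y y ⇒ y z z y z z y z z y y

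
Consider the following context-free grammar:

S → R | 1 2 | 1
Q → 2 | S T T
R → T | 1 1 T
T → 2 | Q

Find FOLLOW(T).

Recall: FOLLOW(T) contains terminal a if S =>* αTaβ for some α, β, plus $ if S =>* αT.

We compute FOLLOW(T) using the standard algorithm.
FOLLOW(S) starts with {$}.
FIRST(Q) = {1, 2}
FIRST(R) = {1, 2}
FIRST(S) = {1, 2}
FIRST(T) = {1, 2}
FOLLOW(Q) = {$, 1, 2}
FOLLOW(R) = {$, 1, 2}
FOLLOW(S) = {$, 1, 2}
FOLLOW(T) = {$, 1, 2}
Therefore, FOLLOW(T) = {$, 1, 2}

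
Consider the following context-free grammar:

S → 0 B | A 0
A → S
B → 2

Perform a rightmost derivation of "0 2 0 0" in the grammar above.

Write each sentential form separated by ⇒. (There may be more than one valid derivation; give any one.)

S ⇒ A 0 ⇒ S 0 ⇒ A 0 0 ⇒ S 0 0 ⇒ 0 B 0 0 ⇒ 0 2 0 0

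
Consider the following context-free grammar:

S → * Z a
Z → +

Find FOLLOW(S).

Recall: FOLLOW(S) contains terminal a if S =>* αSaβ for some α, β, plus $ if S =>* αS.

We compute FOLLOW(S) using the standard algorithm.
FOLLOW(S) starts with {$}.
FIRST(S) = {*}
FIRST(Z) = {+}
FOLLOW(S) = {$}
FOLLOW(Z) = {a}
Therefore, FOLLOW(S) = {$}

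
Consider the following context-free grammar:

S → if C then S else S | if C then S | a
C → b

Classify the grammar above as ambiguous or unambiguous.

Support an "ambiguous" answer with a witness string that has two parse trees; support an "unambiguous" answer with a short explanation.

Ambiguous - the string 'if b then if b then a else a' has two distinct parse trees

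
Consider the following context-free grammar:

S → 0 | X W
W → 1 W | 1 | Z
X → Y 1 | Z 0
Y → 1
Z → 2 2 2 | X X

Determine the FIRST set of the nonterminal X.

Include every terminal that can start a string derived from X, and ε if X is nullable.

We compute FIRST(X) using the standard algorithm.
FIRST(S) = {0, 1, 2}
FIRST(W) = {1, 2}
FIRST(X) = {1, 2}
FIRST(Y) = {1}
FIRST(Z) = {1, 2}
Therefore, FIRST(X) = {1, 2}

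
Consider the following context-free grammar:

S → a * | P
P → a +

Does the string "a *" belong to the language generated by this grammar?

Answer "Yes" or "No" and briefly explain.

Yes - a valid derivation exists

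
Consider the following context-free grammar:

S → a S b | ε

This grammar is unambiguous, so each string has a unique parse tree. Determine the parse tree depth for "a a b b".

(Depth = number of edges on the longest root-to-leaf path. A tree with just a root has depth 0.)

3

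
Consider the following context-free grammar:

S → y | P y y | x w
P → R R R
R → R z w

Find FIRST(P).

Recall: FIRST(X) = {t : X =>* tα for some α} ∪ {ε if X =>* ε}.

We compute FIRST(P) using the standard algorithm.
FIRST(P) = {}
FIRST(R) = {}
FIRST(S) = {x, y}
Therefore, FIRST(P) = {}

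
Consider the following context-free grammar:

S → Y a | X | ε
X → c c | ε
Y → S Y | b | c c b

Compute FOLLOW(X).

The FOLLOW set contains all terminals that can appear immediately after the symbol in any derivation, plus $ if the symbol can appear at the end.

We compute FOLLOW(X) using the standard algorithm.
FOLLOW(S) starts with {$}.
FIRST(S) = {b, c, ε}
FIRST(X) = {c, ε}
FIRST(Y) = {b, c}
FOLLOW(S) = {$, b, c}
FOLLOW(X) = {$, b, c}
FOLLOW(Y) = {a}
Therefore, FOLLOW(X) = {$, b, c}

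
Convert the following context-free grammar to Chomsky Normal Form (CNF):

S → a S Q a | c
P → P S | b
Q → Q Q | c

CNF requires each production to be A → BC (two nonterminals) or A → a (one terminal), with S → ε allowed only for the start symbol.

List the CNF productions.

TA → a; S → c; P → b; Q → c; S → TA X0; X0 → S X1; X1 → Q TA; P → P S; Q → Q Q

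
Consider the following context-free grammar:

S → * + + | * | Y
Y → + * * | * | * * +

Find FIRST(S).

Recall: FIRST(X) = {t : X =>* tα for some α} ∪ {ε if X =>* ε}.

We compute FIRST(S) using the standard algorithm.
FIRST(S) = {*, +}
FIRST(Y) = {*, +}
Therefore, FIRST(S) = {*, +}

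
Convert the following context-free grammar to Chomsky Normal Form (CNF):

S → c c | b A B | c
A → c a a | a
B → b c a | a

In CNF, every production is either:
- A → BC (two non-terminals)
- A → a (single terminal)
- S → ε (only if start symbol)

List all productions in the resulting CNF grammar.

TC → c; TB → b; S → c; TA → a; A → a; B → a; S → TC TC; S → TB X0; X0 → A B; A → TC X1; X1 → TA TA; B → TB X2; X2 → TC TA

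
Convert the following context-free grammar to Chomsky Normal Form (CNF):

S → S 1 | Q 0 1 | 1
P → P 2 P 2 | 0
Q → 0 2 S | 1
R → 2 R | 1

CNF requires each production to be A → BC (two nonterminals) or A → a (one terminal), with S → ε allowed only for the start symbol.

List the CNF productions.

T1 → 1; T0 → 0; S → 1; T2 → 2; P → 0; Q → 1; R → 1; S → S T1; S → Q X0; X0 → T0 T1; P → P X1; X1 → T2 X2; X2 → P T2; Q → T0 X3; X3 → T2 S; R → T2 R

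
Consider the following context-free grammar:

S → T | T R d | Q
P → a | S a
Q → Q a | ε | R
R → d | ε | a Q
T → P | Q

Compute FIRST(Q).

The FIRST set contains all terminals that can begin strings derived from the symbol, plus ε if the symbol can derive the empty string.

We compute FIRST(Q) using the standard algorithm.
FIRST(P) = {a, d}
FIRST(Q) = {a, d, ε}
FIRST(R) = {a, d, ε}
FIRST(S) = {a, d, ε}
FIRST(T) = {a, d, ε}
Therefore, FIRST(Q) = {a, d, ε}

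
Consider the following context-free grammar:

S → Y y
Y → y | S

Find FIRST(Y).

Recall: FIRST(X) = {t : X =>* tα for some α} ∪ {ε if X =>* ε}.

We compute FIRST(Y) using the standard algorithm.
FIRST(S) = {y}
FIRST(Y) = {y}
Therefore, FIRST(Y) = {y}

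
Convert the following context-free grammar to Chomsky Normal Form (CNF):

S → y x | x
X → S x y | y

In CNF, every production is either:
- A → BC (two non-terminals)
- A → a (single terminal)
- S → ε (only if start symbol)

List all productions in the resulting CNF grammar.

TY → y; TX → x; S → x; X → y; S → TY TX; X → S X0; X0 → TX TY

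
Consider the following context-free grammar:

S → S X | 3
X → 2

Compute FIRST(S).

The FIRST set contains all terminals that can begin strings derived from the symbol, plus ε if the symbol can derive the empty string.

We compute FIRST(S) using the standard algorithm.
FIRST(S) = {3}
FIRST(X) = {2}
Therefore, FIRST(S) = {3}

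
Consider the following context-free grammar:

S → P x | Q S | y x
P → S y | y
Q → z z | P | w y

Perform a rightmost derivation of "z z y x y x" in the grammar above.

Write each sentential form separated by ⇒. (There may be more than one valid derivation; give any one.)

S ⇒ P x ⇒ S y x ⇒ Q S y x ⇒ Q y x y x ⇒ z z y x y x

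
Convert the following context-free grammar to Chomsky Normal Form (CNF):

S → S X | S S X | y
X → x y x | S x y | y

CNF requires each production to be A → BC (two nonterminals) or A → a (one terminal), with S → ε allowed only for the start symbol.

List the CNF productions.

S → y; TX → x; TY → y; X → y; S → S X; S → S X0; X0 → S X; X → TX X1; X1 → TY TX; X → S X2; X2 → TX TY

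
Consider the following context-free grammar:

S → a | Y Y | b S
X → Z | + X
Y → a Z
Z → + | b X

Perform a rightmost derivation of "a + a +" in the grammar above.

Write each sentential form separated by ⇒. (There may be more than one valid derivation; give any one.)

S ⇒ Y Y ⇒ Y a Z ⇒ Y a + ⇒ a Z a + ⇒ a + a +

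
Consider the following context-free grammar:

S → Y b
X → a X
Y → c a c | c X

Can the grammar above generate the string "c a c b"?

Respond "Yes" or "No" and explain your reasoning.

Yes - a valid derivation exists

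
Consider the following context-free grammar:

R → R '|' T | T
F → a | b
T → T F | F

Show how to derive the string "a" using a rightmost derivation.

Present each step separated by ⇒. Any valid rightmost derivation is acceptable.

R ⇒ T ⇒ F ⇒ a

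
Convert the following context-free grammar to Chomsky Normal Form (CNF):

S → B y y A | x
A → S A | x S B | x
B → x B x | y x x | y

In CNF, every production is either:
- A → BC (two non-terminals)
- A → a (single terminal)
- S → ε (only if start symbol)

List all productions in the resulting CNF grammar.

TY → y; S → x; TX → x; A → x; B → y; S → B X0; X0 → TY X1; X1 → TY A; A → S A; A → TX X2; X2 → S B; B → TX X3; X3 → B TX; B → TY X4; X4 → TX TX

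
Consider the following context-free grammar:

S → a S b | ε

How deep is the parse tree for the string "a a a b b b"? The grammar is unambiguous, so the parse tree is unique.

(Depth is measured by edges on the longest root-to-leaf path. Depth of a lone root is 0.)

4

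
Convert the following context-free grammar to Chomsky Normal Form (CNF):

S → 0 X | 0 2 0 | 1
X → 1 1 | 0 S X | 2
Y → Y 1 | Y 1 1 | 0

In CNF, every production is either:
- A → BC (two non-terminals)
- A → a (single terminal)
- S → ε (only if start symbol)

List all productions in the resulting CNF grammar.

T0 → 0; T2 → 2; S → 1; T1 → 1; X → 2; Y → 0; S → T0 X; S → T0 X0; X0 → T2 T0; X → T1 T1; X → T0 X1; X1 → S X; Y → Y T1; Y → Y X2; X2 → T1 T1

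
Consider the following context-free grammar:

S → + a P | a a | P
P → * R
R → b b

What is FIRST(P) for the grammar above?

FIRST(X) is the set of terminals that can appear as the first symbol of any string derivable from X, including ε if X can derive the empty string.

We compute FIRST(P) using the standard algorithm.
FIRST(P) = {*}
FIRST(R) = {b}
FIRST(S) = {*, +, a}
Therefore, FIRST(P) = {*}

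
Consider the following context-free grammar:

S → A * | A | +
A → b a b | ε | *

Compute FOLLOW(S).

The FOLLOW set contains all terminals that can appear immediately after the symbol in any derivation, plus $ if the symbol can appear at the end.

We compute FOLLOW(S) using the standard algorithm.
FOLLOW(S) starts with {$}.
FIRST(A) = {*, b, ε}
FIRST(S) = {*, +, b, ε}
FOLLOW(A) = {$, *}
FOLLOW(S) = {$}
Therefore, FOLLOW(S) = {$}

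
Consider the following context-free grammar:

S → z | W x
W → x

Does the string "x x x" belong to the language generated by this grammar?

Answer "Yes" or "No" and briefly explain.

No - no valid derivation exists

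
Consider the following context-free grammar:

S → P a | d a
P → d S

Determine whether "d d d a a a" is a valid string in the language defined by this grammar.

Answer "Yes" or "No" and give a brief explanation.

Yes - a valid derivation exists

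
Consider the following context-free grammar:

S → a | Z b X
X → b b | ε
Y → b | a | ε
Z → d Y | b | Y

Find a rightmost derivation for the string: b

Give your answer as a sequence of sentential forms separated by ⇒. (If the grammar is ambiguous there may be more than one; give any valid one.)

S ⇒ Z b X ⇒ Z b ⇒ Y b ⇒ b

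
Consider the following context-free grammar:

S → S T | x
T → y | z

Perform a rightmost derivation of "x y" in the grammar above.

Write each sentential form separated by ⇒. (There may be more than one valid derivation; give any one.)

S ⇒ S T ⇒ S y ⇒ x y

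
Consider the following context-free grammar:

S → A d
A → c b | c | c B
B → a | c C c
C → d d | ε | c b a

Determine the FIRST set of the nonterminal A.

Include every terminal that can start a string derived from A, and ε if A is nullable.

We compute FIRST(A) using the standard algorithm.
FIRST(A) = {c}
FIRST(B) = {a, c}
FIRST(C) = {c, d, ε}
FIRST(S) = {c}
Therefore, FIRST(A) = {c}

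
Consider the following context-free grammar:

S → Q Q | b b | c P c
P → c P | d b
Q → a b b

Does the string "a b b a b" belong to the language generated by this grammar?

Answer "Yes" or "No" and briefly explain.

No - no valid derivation exists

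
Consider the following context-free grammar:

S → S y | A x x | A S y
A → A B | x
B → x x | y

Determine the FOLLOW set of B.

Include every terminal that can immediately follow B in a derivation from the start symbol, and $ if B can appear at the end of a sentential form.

We compute FOLLOW(B) using the standard algorithm.
FOLLOW(S) starts with {$}.
FIRST(A) = {x}
FIRST(B) = {x, y}
FIRST(S) = {x}
FOLLOW(A) = {x, y}
FOLLOW(B) = {x, y}
FOLLOW(S) = {$, y}
Therefore, FOLLOW(B) = {x, y}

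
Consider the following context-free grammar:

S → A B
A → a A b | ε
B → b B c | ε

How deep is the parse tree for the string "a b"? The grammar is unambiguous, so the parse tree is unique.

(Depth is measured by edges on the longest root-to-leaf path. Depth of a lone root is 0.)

3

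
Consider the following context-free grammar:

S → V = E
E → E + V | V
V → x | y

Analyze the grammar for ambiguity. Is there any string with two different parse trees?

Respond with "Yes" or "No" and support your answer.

No - the grammar is unambiguous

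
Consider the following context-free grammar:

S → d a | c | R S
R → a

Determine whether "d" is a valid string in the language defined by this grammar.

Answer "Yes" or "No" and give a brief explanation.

No - no valid derivation exists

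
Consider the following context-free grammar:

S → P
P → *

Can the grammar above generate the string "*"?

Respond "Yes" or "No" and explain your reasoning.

Yes - a valid derivation exists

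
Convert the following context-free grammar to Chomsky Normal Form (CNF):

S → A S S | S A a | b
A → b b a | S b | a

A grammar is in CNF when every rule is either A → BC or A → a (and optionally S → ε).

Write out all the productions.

TA → a; S → b; TB → b; A → a; S → A X0; X0 → S S; S → S X1; X1 → A TA; A → TB X2; X2 → TB TA; A → S TB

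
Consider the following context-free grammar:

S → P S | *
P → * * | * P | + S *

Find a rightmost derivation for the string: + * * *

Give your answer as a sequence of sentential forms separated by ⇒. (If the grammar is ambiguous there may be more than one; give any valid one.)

S ⇒ P S ⇒ P * ⇒ + S * * ⇒ + * * *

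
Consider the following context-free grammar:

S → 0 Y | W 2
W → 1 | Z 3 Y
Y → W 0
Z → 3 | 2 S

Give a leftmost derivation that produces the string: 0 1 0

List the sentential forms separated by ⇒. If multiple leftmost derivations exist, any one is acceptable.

S ⇒ 0 Y ⇒ 0 W 0 ⇒ 0 1 0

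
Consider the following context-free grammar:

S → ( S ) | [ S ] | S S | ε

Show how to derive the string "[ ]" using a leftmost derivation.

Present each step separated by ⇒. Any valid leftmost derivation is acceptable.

S ⇒ [ S ] ⇒ [ S S ] ⇒ [ S ] ⇒ [ ]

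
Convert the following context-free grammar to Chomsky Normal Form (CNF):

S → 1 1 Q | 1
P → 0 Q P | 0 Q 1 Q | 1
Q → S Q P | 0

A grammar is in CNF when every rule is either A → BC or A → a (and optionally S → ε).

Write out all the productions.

T1 → 1; S → 1; T0 → 0; P → 1; Q → 0; S → T1 X0; X0 → T1 Q; P → T0 X1; X1 → Q P; P → T0 X2; X2 → Q X3; X3 → T1 Q; Q → S X4; X4 → Q P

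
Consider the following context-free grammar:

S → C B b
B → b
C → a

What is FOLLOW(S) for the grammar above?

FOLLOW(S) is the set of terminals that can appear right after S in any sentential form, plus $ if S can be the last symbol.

We compute FOLLOW(S) using the standard algorithm.
FOLLOW(S) starts with {$}.
FIRST(B) = {b}
FIRST(C) = {a}
FIRST(S) = {a}
FOLLOW(B) = {b}
FOLLOW(C) = {b}
FOLLOW(S) = {$}
Therefore, FOLLOW(S) = {$}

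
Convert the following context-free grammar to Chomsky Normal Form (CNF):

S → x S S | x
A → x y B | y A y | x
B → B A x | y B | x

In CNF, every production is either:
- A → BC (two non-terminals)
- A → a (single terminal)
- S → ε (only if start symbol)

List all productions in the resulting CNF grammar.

TX → x; S → x; TY → y; A → x; B → x; S → TX X0; X0 → S S; A → TX X1; X1 → TY B; A → TY X2; X2 → A TY; B → B X3; X3 → A TX; B → TY B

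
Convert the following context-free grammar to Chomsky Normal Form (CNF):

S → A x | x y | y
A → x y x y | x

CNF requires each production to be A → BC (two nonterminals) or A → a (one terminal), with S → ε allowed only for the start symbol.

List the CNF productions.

TX → x; TY → y; S → y; A → x; S → A TX; S → TX TY; A → TX X0; X0 → TY X1; X1 → TX TY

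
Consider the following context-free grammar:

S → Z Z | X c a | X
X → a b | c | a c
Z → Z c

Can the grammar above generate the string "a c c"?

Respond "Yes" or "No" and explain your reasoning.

No - no valid derivation exists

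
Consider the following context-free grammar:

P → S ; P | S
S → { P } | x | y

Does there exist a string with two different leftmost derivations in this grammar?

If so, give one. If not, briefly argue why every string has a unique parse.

No - every string in the language has a unique leftmost derivation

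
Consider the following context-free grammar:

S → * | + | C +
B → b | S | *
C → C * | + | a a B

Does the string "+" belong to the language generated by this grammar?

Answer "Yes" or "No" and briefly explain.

Yes - a valid derivation exists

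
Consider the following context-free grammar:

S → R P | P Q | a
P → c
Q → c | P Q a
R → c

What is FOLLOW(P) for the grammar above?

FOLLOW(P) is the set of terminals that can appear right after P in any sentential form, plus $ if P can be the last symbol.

We compute FOLLOW(P) using the standard algorithm.
FOLLOW(S) starts with {$}.
FIRST(P) = {c}
FIRST(Q) = {c}
FIRST(R) = {c}
FIRST(S) = {a, c}
FOLLOW(P) = {$, c}
FOLLOW(Q) = {$, a}
FOLLOW(R) = {c}
FOLLOW(S) = {$}
Therefore, FOLLOW(P) = {$, c}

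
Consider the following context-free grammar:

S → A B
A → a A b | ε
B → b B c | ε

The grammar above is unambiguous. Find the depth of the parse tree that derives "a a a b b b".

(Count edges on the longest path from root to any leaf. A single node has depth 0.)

5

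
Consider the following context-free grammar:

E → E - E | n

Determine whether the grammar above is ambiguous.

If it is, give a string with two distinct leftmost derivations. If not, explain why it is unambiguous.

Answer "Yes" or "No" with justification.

Yes - the string 'n - n - n - n - n' has two distinct leftmost derivations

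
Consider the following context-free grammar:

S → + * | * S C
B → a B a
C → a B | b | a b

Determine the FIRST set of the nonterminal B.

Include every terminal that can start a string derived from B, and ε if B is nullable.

We compute FIRST(B) using the standard algorithm.
FIRST(B) = {a}
FIRST(C) = {a, b}
FIRST(S) = {*, +}
Therefore, FIRST(B) = {a}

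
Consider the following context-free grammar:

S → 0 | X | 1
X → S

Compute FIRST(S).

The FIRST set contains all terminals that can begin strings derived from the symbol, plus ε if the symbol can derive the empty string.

We compute FIRST(S) using the standard algorithm.
FIRST(S) = {0, 1}
FIRST(X) = {0, 1}
Therefore, FIRST(S) = {0, 1}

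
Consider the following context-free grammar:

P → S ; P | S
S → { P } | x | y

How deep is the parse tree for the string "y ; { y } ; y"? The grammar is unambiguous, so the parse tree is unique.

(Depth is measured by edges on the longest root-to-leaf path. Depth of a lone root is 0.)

5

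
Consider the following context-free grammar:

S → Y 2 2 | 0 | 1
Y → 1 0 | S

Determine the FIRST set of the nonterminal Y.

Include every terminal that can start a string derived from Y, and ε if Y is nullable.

We compute FIRST(Y) using the standard algorithm.
FIRST(S) = {0, 1}
FIRST(Y) = {0, 1}
Therefore, FIRST(Y) = {0, 1}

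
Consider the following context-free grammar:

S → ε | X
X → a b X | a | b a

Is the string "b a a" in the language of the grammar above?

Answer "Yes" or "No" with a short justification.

No - no valid derivation exists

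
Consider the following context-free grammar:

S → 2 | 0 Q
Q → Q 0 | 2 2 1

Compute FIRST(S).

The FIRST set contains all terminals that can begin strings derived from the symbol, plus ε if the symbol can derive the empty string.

We compute FIRST(S) using the standard algorithm.
FIRST(Q) = {2}
FIRST(S) = {0, 2}
Therefore, FIRST(S) = {0, 2}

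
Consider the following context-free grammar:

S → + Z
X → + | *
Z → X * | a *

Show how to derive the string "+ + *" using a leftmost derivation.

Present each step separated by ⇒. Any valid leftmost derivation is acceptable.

S ⇒ + Z ⇒ + X * ⇒ + + *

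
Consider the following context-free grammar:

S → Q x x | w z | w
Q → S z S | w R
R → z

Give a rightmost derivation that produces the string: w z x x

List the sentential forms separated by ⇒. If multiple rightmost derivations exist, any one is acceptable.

S ⇒ Q x x ⇒ w R x x ⇒ w z x x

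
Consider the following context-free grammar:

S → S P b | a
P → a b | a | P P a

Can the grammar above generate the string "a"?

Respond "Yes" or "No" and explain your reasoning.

Yes - a valid derivation exists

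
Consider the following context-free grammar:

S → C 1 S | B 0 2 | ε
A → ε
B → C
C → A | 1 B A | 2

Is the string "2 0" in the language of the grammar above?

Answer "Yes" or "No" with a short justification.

No - no valid derivation exists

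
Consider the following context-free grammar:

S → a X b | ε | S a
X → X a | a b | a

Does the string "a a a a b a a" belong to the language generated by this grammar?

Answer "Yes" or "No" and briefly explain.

Yes - a valid derivation exists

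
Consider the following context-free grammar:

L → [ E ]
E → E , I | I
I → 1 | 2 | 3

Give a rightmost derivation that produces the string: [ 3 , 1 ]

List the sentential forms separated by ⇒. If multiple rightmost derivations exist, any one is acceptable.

L ⇒ [ E ] ⇒ [ E , I ] ⇒ [ E , 1 ] ⇒ [ I , 1 ] ⇒ [ 3 , 1 ]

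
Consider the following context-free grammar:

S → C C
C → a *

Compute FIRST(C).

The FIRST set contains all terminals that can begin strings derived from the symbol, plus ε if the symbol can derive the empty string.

We compute FIRST(C) using the standard algorithm.
FIRST(C) = {a}
FIRST(S) = {a}
Therefore, FIRST(C) = {a}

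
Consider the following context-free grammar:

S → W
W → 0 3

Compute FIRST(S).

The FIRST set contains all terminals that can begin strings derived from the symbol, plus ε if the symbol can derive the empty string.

We compute FIRST(S) using the standard algorithm.
FIRST(S) = {0}
FIRST(W) = {0}
Therefore, FIRST(S) = {0}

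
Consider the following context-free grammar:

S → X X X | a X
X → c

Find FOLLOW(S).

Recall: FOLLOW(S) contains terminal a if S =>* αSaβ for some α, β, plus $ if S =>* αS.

We compute FOLLOW(S) using the standard algorithm.
FOLLOW(S) starts with {$}.
FIRST(S) = {a, c}
FIRST(X) = {c}
FOLLOW(S) = {$}
FOLLOW(X) = {$, c}
Therefore, FOLLOW(S) = {$}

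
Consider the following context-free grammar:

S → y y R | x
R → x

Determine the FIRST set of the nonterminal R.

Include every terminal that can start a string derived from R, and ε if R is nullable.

We compute FIRST(R) using the standard algorithm.
FIRST(R) = {x}
FIRST(S) = {x, y}
Therefore, FIRST(R) = {x}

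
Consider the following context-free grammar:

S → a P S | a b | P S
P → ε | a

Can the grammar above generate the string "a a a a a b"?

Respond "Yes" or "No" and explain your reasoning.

Yes - a valid derivation exists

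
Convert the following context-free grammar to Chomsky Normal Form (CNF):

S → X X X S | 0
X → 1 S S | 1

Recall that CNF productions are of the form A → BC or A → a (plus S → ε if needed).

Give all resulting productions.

S → 0; T1 → 1; X → 1; S → X X0; X0 → X X1; X1 → X S; X → T1 X2; X2 → S S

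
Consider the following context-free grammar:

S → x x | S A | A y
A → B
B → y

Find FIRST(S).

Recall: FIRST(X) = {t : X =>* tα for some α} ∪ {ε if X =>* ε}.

We compute FIRST(S) using the standard algorithm.
FIRST(A) = {y}
FIRST(B) = {y}
FIRST(S) = {x, y}
Therefore, FIRST(S) = {x, y}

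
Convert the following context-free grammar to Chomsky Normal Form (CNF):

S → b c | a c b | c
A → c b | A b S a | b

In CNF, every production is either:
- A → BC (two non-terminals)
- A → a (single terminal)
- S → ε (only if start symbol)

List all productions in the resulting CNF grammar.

TB → b; TC → c; TA → a; S → c; A → b; S → TB TC; S → TA X0; X0 → TC TB; A → TC TB; A → A X1; X1 → TB X2; X2 → S TA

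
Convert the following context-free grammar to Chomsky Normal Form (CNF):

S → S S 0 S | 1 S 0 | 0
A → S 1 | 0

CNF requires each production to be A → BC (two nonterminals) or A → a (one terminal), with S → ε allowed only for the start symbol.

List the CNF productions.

T0 → 0; T1 → 1; S → 0; A → 0; S → S X0; X0 → S X1; X1 → T0 S; S → T1 X2; X2 → S T0; A → S T1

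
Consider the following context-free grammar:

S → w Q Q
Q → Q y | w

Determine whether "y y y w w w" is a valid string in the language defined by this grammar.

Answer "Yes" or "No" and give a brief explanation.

No - no valid derivation exists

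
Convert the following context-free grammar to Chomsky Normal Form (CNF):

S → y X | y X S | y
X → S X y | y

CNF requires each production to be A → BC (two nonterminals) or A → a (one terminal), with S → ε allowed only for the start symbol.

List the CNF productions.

TY → y; S → y; X → y; S → TY X; S → TY X0; X0 → X S; X → S X1; X1 → X TY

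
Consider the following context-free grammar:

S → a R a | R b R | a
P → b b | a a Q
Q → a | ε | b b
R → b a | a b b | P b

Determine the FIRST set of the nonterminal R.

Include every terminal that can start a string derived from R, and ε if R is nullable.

We compute FIRST(R) using the standard algorithm.
FIRST(P) = {a, b}
FIRST(Q) = {a, b, ε}
FIRST(R) = {a, b}
FIRST(S) = {a, b}
Therefore, FIRST(R) = {a, b}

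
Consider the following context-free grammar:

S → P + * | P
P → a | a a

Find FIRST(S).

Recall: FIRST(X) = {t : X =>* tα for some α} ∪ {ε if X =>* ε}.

We compute FIRST(S) using the standard algorithm.
FIRST(P) = {a}
FIRST(S) = {a}
Therefore, FIRST(S) = {a}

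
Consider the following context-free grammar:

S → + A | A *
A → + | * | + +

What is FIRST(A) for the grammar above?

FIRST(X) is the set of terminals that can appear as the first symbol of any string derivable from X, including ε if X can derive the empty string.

We compute FIRST(A) using the standard algorithm.
FIRST(A) = {*, +}
FIRST(S) = {*, +}
Therefore, FIRST(A) = {*, +}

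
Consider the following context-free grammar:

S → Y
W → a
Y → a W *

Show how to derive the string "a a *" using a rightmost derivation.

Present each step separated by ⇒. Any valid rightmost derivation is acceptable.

S ⇒ Y ⇒ a W * ⇒ a a *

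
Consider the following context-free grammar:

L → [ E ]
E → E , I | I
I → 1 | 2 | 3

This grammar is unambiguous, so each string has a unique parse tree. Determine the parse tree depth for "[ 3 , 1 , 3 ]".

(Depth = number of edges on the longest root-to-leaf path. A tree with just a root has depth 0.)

5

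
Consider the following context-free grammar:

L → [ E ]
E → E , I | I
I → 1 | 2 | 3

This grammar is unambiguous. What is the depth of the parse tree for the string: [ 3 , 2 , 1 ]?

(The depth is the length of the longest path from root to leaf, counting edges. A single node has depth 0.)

5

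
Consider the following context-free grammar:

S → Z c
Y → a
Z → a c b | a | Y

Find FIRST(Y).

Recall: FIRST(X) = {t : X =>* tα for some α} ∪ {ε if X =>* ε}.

We compute FIRST(Y) using the standard algorithm.
FIRST(S) = {a}
FIRST(Y) = {a}
FIRST(Z) = {a}
Therefore, FIRST(Y) = {a}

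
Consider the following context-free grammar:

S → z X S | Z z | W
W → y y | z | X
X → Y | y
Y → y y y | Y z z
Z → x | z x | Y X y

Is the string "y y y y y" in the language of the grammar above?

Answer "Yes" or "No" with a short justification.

No - no valid derivation exists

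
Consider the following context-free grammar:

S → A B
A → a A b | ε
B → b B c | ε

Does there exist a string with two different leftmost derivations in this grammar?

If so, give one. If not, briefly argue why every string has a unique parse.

No - every string in the language has a unique leftmost derivation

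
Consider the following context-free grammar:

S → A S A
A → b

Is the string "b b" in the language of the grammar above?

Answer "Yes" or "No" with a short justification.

No - no valid derivation exists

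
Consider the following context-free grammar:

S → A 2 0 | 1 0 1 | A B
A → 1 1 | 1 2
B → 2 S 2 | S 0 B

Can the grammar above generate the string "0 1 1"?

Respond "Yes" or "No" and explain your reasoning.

No - no valid derivation exists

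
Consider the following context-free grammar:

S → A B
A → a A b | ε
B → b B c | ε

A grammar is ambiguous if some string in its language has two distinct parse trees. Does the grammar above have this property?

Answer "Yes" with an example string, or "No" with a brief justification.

No - the grammar is unambiguous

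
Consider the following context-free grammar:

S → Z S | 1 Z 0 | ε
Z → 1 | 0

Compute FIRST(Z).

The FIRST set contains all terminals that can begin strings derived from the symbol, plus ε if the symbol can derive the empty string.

We compute FIRST(Z) using the standard algorithm.
FIRST(S) = {0, 1, ε}
FIRST(Z) = {0, 1}
Therefore, FIRST(Z) = {0, 1}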